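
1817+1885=3702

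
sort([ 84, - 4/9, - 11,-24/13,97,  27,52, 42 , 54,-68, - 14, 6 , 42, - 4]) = [ - 68,- 14, - 11,-4, - 24/13, -4/9, 6,27,  42, 42,52,  54, 84,97]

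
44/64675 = 44/64675 = 0.00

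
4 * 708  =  2832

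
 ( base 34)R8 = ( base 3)1021022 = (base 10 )926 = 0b1110011110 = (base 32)SU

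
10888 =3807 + 7081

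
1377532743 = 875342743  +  502190000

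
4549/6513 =4549/6513  =  0.70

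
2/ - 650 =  - 1/325  =  - 0.00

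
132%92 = 40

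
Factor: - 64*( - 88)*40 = 2^12*5^1*11^1 = 225280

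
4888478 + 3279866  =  8168344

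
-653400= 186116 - 839516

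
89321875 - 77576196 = 11745679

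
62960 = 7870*8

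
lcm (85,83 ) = 7055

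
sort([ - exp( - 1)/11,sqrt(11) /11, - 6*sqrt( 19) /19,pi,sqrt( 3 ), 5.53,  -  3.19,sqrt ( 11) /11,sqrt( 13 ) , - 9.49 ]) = [ - 9.49, - 3.19, - 6 * sqrt(19)/19, - exp( - 1 )/11 , sqrt( 11 ) /11,sqrt( 11 ) /11 , sqrt(3),pi , sqrt(13), 5.53]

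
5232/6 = 872 = 872.00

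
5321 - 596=4725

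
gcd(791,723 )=1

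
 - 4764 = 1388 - 6152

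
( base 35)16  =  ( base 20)21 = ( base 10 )41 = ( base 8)51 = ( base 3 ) 1112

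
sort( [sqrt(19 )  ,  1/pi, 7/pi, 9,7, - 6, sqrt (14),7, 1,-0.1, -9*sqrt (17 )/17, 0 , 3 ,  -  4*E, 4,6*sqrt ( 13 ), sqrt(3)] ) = [-4*E , - 6,  -  9*sqrt(17)/17, - 0.1, 0, 1/pi, 1 , sqrt(3),  7/pi, 3,sqrt( 14),4,  sqrt(19 ),7, 7,9, 6*sqrt ( 13)]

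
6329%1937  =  518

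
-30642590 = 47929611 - 78572201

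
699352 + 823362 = 1522714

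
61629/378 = 20543/126 = 163.04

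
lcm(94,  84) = 3948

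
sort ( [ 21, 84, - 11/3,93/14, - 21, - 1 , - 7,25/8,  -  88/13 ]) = [ - 21, - 7, - 88/13, - 11/3,  -  1,25/8, 93/14,21 , 84] 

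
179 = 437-258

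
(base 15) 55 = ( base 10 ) 80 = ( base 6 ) 212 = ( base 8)120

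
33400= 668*50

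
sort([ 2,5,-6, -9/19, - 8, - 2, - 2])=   [ - 8, - 6, - 2, - 2, - 9/19 , 2, 5]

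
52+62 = 114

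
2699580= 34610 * 78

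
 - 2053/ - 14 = 146 + 9/14 = 146.64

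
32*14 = 448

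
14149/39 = 14149/39= 362.79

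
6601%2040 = 481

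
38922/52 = 748 + 1/2= 748.50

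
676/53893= 676/53893 = 0.01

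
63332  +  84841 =148173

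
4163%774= 293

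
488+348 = 836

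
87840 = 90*976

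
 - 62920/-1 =62920 + 0/1 = 62920.00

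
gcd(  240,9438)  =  6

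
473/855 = 473/855 = 0.55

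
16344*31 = 506664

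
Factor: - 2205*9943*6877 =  - 150773514255= - 3^2*5^1*7^2*13^1*23^2*61^1 * 163^1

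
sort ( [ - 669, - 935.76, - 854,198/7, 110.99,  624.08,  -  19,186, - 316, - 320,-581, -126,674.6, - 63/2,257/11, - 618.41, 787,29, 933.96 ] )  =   [ - 935.76, - 854 , - 669,  -  618.41, -581,-320, - 316, - 126, - 63/2 , - 19,257/11,198/7,29, 110.99,186,624.08,674.6, 787,933.96]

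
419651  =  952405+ - 532754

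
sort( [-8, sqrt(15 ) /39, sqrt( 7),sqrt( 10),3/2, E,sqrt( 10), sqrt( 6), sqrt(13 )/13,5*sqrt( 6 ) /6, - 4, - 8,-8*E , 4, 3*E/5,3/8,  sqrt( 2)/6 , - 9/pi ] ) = [ - 8*E,-8, - 8,-4, - 9/pi,sqrt( 15) /39, sqrt (2 )/6,sqrt( 13)/13, 3/8,3/2,  3*E/5 , 5*sqrt( 6 ) /6, sqrt( 6) , sqrt(7 ), E,sqrt( 10), sqrt( 10), 4]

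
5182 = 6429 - 1247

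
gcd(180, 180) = 180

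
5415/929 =5415/929 = 5.83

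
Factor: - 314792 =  - 2^3  *19^2*109^1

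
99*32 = 3168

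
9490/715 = 146/11 = 13.27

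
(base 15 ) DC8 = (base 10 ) 3113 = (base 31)37D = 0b110000101001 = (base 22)69B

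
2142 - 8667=-6525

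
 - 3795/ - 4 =3795/4 = 948.75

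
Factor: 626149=71^1*8819^1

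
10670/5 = 2134 = 2134.00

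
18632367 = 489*38103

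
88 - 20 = 68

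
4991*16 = 79856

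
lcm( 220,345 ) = 15180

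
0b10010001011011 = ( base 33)8I1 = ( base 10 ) 9307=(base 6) 111031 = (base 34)81P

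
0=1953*0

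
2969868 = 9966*298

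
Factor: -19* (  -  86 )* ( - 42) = -68628 = - 2^2*3^1*7^1*19^1*43^1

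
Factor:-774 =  - 2^1*3^2*43^1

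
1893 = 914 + 979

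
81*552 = 44712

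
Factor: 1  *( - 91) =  - 7^1*13^1 = - 91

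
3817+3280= 7097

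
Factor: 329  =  7^1 *47^1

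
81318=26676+54642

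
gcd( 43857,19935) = 3987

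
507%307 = 200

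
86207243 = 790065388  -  703858145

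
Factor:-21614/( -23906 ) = 101^1  *107^1*11953^( - 1) = 10807/11953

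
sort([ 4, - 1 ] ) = [ - 1, 4 ] 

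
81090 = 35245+45845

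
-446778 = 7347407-7794185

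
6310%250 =60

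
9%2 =1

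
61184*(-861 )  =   - 52679424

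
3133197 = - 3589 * ( - 873) 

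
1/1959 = 1/1959 = 0.00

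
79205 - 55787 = 23418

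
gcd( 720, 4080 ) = 240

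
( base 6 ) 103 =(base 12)33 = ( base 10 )39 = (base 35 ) 14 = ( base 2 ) 100111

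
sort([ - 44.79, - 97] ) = [ - 97,-44.79]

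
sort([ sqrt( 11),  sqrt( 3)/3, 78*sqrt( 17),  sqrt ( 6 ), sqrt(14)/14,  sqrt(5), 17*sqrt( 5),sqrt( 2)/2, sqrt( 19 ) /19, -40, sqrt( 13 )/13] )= [-40, sqrt (19)/19, sqrt( 14 ) /14,sqrt( 13) /13, sqrt( 3)/3, sqrt(2)/2, sqrt( 5), sqrt(6),sqrt(11), 17*sqrt(5), 78*sqrt(17 ) ] 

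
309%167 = 142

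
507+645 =1152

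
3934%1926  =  82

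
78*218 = 17004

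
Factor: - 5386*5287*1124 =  - 32006778968 = - 2^3 * 17^1*281^1*311^1*2693^1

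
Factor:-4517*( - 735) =3^1 * 5^1 * 7^2 *4517^1 = 3319995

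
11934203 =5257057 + 6677146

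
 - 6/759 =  - 2/253= - 0.01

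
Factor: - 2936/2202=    - 2^2 * 3^( - 1 ) = -4/3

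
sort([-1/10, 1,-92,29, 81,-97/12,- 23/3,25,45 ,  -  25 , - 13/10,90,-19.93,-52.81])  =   [ - 92, - 52.81,-25, - 19.93, - 97/12, - 23/3, - 13/10, - 1/10, 1 , 25,29,45,  81,90]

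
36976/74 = 18488/37 =499.68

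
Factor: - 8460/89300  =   - 9/95 =-  3^2*5^(-1) * 19^ ( - 1)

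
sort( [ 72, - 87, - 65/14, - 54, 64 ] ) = [ - 87 , - 54,-65/14,64, 72]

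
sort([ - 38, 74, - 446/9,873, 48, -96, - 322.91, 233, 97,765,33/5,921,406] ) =[ - 322.91, - 96, - 446/9, - 38, 33/5,48,  74 , 97,233,406,765, 873,921 ] 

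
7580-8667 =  - 1087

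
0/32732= 0 = 0.00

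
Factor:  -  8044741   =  - 43^1*61^1*3067^1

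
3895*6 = 23370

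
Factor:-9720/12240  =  -27/34=- 2^( - 1 )*3^3*17^( - 1)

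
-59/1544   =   - 59/1544=-0.04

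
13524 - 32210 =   -  18686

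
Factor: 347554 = 2^1*173777^1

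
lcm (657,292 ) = 2628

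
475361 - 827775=  -  352414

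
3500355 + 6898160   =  10398515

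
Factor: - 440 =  - 2^3*5^1  *11^1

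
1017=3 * 339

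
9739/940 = 9739/940 = 10.36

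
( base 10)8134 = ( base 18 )171G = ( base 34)718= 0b1111111000110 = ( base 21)I97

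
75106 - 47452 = 27654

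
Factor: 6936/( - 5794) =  - 2^2 * 3^1*17^2*2897^ ( - 1) = -3468/2897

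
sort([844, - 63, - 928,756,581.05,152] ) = [ - 928, - 63 , 152, 581.05, 756, 844 ]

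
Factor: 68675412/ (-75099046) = -2^1*3^1*11^ (-1)*13^1*419^( - 1) * 8147^(- 1 )*440227^1 = -34337706/37549523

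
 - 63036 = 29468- 92504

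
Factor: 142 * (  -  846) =  -  120132 = - 2^2*3^2*47^1*71^1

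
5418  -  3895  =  1523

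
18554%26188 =18554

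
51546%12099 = 3150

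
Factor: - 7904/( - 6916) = 2^3*7^( - 1) = 8/7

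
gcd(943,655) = 1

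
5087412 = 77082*66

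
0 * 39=0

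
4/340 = 1/85 = 0.01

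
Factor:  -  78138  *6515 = -509069070  =  -2^1*3^3*5^1*1303^1*1447^1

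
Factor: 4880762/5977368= 2^( - 2)*3^(-3 )*47^1*137^1*379^1*27673^( - 1) =2440381/2988684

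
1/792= 1/792 = 0.00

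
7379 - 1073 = 6306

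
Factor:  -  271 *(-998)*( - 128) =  - 2^8 * 271^1 * 499^1 = -  34618624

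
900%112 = 4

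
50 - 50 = 0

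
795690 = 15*53046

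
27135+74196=101331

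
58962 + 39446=98408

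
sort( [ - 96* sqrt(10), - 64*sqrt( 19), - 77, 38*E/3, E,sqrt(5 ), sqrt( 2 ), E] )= [ - 96*sqrt( 10), - 64* sqrt( 19 ), - 77, sqrt ( 2),sqrt(5), E , E, 38 * E/3]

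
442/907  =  442/907 = 0.49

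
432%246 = 186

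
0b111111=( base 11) 58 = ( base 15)43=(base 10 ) 63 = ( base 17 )3C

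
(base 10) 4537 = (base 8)10671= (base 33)45g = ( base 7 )16141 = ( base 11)3455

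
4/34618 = 2/17309 =0.00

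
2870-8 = 2862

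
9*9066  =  81594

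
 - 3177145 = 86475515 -89652660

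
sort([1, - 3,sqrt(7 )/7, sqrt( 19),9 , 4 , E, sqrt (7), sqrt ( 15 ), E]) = [ - 3,sqrt( 7)/7, 1, sqrt(7), E,  E,  sqrt( 15) , 4,sqrt(19), 9]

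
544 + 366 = 910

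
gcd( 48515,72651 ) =1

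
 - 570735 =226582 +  - 797317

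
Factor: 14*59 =2^1*7^1*59^1 = 826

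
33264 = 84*396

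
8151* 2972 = 24224772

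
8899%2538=1285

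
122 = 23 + 99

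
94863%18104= 4343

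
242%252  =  242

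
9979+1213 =11192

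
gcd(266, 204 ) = 2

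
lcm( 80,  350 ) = 2800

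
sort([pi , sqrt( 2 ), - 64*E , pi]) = [ - 64*E,sqrt(2),pi, pi] 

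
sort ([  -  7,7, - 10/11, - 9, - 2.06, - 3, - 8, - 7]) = [ - 9, -8, - 7,-7, - 3, - 2.06, - 10/11,  7 ] 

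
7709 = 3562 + 4147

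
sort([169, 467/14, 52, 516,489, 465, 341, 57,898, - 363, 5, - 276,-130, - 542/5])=[ - 363, - 276,  -  130, - 542/5,5, 467/14,52, 57,169,341, 465, 489,516, 898]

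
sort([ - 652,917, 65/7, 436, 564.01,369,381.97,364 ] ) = [-652,  65/7, 364,369, 381.97,436,564.01,917]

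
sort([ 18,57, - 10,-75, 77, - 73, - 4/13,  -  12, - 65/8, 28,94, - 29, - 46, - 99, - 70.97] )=[ - 99, - 75,  -  73, - 70.97, - 46, - 29,-12,- 10,-65/8  , - 4/13,18, 28 , 57, 77, 94]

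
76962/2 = 38481 = 38481.00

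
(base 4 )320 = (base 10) 56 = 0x38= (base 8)70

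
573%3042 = 573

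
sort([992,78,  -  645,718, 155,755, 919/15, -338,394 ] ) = [ - 645, - 338, 919/15,78,155,394,718,755,992]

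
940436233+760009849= 1700446082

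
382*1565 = 597830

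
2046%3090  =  2046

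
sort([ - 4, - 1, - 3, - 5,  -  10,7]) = [ -10,-5, - 4,-3,  -  1,  7 ] 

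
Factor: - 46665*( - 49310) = 2301051150 =2^1*3^2*5^2*17^1*61^1*4931^1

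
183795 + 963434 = 1147229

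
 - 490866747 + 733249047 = 242382300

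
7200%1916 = 1452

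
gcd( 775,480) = 5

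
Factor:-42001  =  -97^1*433^1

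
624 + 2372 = 2996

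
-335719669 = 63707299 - 399426968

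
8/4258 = 4/2129= 0.00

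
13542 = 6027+7515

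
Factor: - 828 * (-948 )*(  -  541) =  - 424654704=-  2^4*3^3*23^1*79^1*541^1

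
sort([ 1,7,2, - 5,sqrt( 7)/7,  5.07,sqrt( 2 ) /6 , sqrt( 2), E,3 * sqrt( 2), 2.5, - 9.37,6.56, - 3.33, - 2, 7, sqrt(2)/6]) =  [ - 9.37, - 5, - 3.33, -2 , sqrt(2)/6,  sqrt( 2 ) /6, sqrt( 7)/7,1, sqrt( 2 ),  2, 2.5 , E, 3* sqrt( 2),5.07, 6.56,7 , 7]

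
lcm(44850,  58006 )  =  4350450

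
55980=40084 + 15896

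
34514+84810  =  119324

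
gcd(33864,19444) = 4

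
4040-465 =3575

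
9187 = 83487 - 74300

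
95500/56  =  1705+ 5/14 = 1705.36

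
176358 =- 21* ( - 8398)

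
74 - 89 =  - 15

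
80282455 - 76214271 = 4068184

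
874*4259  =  3722366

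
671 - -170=841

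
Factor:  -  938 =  - 2^1*7^1*67^1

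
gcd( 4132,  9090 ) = 2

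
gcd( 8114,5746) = 2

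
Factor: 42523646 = 2^1*11^1*43^1* 79^1*569^1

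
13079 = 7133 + 5946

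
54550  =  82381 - 27831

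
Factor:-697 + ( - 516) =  - 1213=- 1213^1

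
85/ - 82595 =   -  1 + 16502/16519 =- 0.00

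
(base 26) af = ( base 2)100010011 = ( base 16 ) 113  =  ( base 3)101012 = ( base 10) 275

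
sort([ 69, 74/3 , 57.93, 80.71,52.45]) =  [ 74/3 , 52.45, 57.93, 69,  80.71 ] 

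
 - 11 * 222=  - 2442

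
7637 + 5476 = 13113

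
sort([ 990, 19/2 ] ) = [19/2, 990 ] 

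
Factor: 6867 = 3^2*7^1* 109^1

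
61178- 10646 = 50532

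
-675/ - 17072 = 675/17072=0.04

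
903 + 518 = 1421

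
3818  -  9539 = - 5721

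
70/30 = 7/3 = 2.33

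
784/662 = 392/331 = 1.18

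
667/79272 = 667/79272 = 0.01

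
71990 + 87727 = 159717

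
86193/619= 139 + 152/619 = 139.25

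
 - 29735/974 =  - 29735/974 = - 30.53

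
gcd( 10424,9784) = 8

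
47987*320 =15355840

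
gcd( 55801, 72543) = 1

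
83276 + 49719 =132995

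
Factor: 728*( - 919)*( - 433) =289690856 = 2^3*7^1* 13^1 * 433^1*919^1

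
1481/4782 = 1481/4782 = 0.31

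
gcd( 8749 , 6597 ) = 1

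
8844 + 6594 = 15438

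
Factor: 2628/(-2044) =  - 9/7  =  - 3^2 *7^( - 1 )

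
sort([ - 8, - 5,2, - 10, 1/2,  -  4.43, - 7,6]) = [ - 10,-8, - 7, -5, - 4.43 , 1/2,2,6]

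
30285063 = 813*37251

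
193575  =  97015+96560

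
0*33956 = 0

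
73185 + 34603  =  107788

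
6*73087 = 438522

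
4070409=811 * 5019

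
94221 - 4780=89441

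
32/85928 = 4/10741 = 0.00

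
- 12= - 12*1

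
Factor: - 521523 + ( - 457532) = -979055 = - 5^1*7^1*11^1*2543^1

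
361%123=115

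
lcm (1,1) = 1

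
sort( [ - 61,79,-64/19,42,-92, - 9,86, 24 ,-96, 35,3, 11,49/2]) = [ - 96,-92,  -  61, -9, - 64/19,3, 11,  24 , 49/2, 35,  42, 79,86]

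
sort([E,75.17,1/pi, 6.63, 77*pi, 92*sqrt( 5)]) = [ 1/pi,E, 6.63, 75.17, 92*sqrt( 5), 77 * pi]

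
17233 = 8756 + 8477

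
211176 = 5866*36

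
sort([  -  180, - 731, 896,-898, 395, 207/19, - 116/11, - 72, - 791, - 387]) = [ - 898,-791, - 731, - 387,- 180, -72,-116/11, 207/19, 395, 896 ]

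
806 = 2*403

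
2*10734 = 21468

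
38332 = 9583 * 4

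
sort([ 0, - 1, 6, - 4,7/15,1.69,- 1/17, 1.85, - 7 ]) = [ - 7,-4, - 1, - 1/17, 0,7/15,1.69,1.85,  6 ] 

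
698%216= 50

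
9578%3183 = 29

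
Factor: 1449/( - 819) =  - 23/13 = - 13^( - 1 )*23^1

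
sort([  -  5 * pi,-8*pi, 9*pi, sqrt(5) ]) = [-8*pi,-5*pi,sqrt( 5),9*pi] 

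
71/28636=71/28636=0.00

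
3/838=3/838 = 0.00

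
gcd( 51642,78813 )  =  9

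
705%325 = 55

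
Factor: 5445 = 3^2*5^1*  11^2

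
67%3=1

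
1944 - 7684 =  - 5740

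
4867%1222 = 1201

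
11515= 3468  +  8047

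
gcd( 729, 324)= 81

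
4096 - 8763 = -4667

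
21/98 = 3/14 = 0.21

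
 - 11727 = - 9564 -2163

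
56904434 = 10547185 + 46357249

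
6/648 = 1/108 =0.01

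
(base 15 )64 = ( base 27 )3D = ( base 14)6a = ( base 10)94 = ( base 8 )136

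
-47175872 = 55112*( - 856 )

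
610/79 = 610/79 = 7.72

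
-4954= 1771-6725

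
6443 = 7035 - 592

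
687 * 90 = 61830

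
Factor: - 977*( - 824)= 805048 = 2^3 * 103^1 * 977^1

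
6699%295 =209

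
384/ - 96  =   - 4 + 0/1 = - 4.00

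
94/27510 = 47/13755 = 0.00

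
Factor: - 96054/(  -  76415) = 2^1* 3^1*5^( - 1 )*7^1*17^(-1 )*29^(-1 ) * 31^( - 1)  *  2287^1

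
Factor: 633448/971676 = 158362/242919 = 2^1*3^( - 4)*2999^( - 1 )*79181^1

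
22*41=902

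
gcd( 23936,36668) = 4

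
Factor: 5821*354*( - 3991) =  - 2^1*3^1*13^1*59^1*307^1*5821^1 = - 8223990294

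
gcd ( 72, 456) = 24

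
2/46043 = 2/46043 = 0.00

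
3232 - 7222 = -3990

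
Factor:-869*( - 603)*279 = 146197953  =  3^4*11^1*31^1*67^1 * 79^1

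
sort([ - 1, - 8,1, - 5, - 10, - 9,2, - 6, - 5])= [- 10,-9, - 8, - 6, - 5, - 5, - 1,1, 2]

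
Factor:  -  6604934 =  - 2^1*7^1*471781^1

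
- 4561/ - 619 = 7 + 228/619 = 7.37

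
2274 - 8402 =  - 6128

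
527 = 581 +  - 54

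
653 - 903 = -250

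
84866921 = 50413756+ 34453165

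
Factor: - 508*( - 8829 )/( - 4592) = -1121283/1148= - 2^( -2)* 3^4*7^( - 1)*  41^(  -  1 )*109^1*127^1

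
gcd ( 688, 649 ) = 1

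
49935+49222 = 99157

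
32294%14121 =4052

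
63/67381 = 63/67381 = 0.00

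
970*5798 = 5624060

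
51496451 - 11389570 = 40106881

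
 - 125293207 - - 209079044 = 83785837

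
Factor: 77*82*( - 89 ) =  -561946 = -  2^1*7^1*11^1* 41^1*89^1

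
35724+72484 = 108208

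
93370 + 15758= 109128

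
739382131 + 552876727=1292258858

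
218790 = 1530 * 143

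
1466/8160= 733/4080 =0.18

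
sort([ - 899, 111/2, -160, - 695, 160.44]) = [ - 899, - 695 , - 160,  111/2,  160.44] 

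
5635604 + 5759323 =11394927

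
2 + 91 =93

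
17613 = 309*57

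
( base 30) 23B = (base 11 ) 1479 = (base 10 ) 1901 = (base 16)76D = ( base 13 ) B33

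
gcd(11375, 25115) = 5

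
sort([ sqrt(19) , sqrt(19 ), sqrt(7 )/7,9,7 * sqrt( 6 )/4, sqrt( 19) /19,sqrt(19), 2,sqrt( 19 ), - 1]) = [ - 1,  sqrt( 19 ) /19, sqrt( 7 )/7,  2,7*sqrt( 6)/4,sqrt(19 ) , sqrt(19 ), sqrt( 19), sqrt( 19), 9] 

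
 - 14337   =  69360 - 83697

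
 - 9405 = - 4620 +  - 4785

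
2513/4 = 2513/4 = 628.25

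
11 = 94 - 83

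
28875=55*525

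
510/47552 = 255/23776= 0.01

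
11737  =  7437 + 4300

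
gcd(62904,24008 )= 8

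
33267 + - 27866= 5401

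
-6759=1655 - 8414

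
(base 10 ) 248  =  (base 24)a8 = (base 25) 9N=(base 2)11111000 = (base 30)88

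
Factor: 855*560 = 478800  =  2^4*3^2*5^2* 7^1*19^1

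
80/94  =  40/47 = 0.85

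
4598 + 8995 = 13593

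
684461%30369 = 16343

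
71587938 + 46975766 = 118563704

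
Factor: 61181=193^1*317^1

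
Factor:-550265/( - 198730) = 659/238 = 2^( - 1 )*7^( - 1)*17^ ( - 1 ) * 659^1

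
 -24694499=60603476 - 85297975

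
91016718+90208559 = 181225277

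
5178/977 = 5 + 293/977  =  5.30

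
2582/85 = 30 + 32/85 = 30.38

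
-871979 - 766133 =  -1638112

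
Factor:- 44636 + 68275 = 23639 = 7^1*11^1*307^1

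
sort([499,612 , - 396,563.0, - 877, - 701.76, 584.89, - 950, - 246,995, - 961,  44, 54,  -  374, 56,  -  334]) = [ - 961, - 950 , - 877,-701.76, - 396, - 374 , - 334, - 246, 44,54, 56 , 499,563.0 , 584.89 , 612,995] 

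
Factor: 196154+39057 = 235211 = 235211^1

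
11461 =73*157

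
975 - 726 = 249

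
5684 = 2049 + 3635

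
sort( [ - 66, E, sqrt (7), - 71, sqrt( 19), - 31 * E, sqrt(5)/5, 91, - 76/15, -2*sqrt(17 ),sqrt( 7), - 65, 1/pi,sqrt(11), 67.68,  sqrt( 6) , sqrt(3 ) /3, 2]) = [ - 31*E, - 71, - 66, - 65, -2*sqrt( 17), - 76/15,1/pi, sqrt ( 5 ) /5 , sqrt ( 3)/3, 2,sqrt( 6 ),sqrt( 7)  ,  sqrt( 7),E,sqrt( 11), sqrt( 19) , 67.68, 91] 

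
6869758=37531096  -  30661338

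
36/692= 9/173 = 0.05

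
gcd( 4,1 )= 1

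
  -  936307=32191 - 968498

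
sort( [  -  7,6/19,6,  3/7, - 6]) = [- 7, - 6, 6/19,3/7, 6]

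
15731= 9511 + 6220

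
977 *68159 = 66591343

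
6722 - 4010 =2712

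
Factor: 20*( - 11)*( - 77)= 16940 = 2^2*5^1 * 7^1 * 11^2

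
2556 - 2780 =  - 224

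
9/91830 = 3/30610 = 0.00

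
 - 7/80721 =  - 1 + 80714/80721 = - 0.00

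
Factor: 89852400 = 2^4*3^2 * 5^2*11^1 *2269^1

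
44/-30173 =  -4/2743  =  -0.00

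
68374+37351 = 105725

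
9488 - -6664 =16152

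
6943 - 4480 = 2463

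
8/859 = 8/859 =0.01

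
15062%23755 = 15062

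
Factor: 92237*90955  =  5^1*18191^1*92237^1 = 8389416335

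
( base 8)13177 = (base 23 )ak9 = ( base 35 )4oj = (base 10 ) 5759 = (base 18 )HDH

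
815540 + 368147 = 1183687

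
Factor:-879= - 3^1*293^1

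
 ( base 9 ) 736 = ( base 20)1a0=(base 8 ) 1130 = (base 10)600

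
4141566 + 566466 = 4708032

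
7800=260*30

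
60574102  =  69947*866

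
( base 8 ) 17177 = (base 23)EHA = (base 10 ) 7807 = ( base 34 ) 6pl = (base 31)83Q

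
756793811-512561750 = 244232061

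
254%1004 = 254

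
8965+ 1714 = 10679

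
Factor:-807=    -3^1*269^1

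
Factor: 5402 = 2^1 * 37^1*73^1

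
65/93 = 65/93 = 0.70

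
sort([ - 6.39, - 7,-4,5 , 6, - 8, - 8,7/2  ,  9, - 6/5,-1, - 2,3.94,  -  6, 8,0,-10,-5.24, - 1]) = [ - 10, - 8,-8  , - 7 , - 6.39, - 6, - 5.24, - 4, - 2, - 6/5,-1, - 1, 0,7/2,  3.94, 5,6,8,9 ]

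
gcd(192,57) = 3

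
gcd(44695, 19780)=5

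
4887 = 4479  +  408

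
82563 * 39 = 3219957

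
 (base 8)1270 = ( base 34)kg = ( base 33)L3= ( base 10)696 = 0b1010111000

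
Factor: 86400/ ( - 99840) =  - 45/52 = - 2^( - 2 )*3^2*5^1*13^( - 1)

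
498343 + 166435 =664778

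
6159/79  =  6159/79 =77.96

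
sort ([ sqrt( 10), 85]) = [sqrt( 10 ),85] 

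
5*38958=194790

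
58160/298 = 29080/149 =195.17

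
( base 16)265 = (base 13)382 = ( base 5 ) 4423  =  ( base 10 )613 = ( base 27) MJ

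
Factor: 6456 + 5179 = 11635= 5^1*13^1*179^1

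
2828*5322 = 15050616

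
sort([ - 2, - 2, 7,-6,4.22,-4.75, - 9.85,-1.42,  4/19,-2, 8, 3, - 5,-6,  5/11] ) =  [ - 9.85,-6,-6, - 5,- 4.75,- 2,- 2 , - 2,  -  1.42, 4/19 , 5/11, 3 , 4.22, 7, 8]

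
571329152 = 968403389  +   - 397074237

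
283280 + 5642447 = 5925727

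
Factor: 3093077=13^1*237929^1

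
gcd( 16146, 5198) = 46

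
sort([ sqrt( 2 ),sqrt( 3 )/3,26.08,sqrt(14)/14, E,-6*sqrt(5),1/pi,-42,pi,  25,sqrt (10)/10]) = [- 42, - 6*sqrt( 5),sqrt(14)/14 , sqrt( 10)/10,1/pi,sqrt( 3) /3,sqrt( 2 ),  E, pi,  25,26.08] 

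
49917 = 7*7131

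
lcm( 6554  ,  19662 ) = 19662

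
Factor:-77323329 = -3^5*318203^1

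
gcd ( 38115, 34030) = 5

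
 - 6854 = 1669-8523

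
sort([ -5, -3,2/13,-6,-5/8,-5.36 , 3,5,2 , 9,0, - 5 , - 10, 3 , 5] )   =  [ - 10,-6, - 5.36, - 5, - 5, - 3,  -  5/8,0,  2/13,2,3,3,5, 5,9]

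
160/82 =1+39/41 = 1.95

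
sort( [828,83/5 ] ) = [83/5,828]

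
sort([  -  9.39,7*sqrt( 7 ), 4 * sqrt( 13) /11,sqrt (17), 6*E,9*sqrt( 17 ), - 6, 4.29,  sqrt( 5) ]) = [ - 9.39, - 6,4*sqrt(13) /11, sqrt ( 5 ) , sqrt( 17),4.29, 6*E,7*sqrt(7),9 * sqrt(17) ] 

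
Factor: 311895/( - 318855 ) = -3^1 * 239^1  *  733^(- 1 ) = -717/733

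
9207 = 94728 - 85521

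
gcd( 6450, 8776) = 2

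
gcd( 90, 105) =15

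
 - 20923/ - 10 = 20923/10 = 2092.30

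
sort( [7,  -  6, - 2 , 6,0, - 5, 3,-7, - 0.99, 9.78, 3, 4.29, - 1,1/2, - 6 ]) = [-7, - 6, - 6,- 5,-2, - 1, - 0.99, 0,1/2 , 3,3,4.29,6,7,9.78]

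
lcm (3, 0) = 0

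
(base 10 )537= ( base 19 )195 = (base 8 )1031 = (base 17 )1EA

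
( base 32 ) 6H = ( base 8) 321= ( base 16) D1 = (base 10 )209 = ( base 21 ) 9K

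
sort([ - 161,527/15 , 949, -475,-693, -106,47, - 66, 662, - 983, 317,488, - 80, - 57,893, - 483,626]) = [  -  983, - 693, - 483,-475, - 161, - 106 , - 80, - 66, - 57,  527/15, 47, 317,  488 , 626 , 662,893,  949 ]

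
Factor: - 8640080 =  - 2^4*5^1*17^1*6353^1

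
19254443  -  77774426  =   - 58519983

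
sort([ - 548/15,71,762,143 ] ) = [ - 548/15,71,143,762]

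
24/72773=24/72773 =0.00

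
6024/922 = 3012/461 = 6.53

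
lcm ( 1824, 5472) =5472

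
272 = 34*8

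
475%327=148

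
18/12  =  3/2=1.50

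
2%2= 0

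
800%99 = 8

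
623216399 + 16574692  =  639791091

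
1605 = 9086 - 7481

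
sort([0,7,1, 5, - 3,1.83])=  [- 3, 0,1,  1.83,5,7] 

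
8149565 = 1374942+6774623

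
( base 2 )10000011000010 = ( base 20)10J6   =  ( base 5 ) 232021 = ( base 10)8386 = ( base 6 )102454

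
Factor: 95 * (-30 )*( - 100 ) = 285000  =  2^3 * 3^1*5^4 * 19^1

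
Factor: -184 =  - 2^3 *23^1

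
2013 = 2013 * 1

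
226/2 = 113 = 113.00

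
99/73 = 1+26/73 = 1.36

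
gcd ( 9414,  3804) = 6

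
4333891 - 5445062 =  - 1111171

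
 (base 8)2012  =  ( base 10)1034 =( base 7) 3005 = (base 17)39E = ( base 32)10A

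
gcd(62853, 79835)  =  7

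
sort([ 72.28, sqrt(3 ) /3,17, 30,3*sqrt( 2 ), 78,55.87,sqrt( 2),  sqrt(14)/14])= [ sqrt ( 14)/14,sqrt(3 ) /3,  sqrt(2 ),3* sqrt(2 ), 17, 30, 55.87, 72.28, 78 ] 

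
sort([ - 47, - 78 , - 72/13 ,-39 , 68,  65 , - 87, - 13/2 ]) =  [ - 87,-78,  -  47, -39,- 13/2,-72/13, 65,68]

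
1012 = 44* 23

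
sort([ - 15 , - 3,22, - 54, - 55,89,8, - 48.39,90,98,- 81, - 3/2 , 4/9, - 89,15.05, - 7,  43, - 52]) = [ -89, - 81,-55, - 54, - 52, - 48.39,-15,-7, - 3, - 3/2, 4/9,8,15.05, 22,43, 89,90, 98]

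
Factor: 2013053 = 7^1*287579^1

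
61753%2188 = 489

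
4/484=1/121=   0.01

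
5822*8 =46576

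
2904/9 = 968/3 = 322.67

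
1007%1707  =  1007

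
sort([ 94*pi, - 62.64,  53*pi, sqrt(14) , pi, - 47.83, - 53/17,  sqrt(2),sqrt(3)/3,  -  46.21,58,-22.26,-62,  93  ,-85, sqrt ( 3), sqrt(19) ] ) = [-85, - 62.64,-62,- 47.83, - 46.21 ,-22.26 , - 53/17, sqrt( 3 ) /3,sqrt(2), sqrt(3 ),  pi  ,  sqrt(14),sqrt(19), 58,93, 53 * pi, 94 * pi]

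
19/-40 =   -  1 + 21/40 = - 0.47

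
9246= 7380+1866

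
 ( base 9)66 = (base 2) 111100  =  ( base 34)1Q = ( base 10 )60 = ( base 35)1P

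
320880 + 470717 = 791597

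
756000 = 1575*480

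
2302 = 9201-6899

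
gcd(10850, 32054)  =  62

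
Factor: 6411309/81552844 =2^( - 2)* 3^1*151^1 * 14153^1*20388211^( - 1 ) 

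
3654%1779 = 96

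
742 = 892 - 150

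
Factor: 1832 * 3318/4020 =2^2 *5^ ( -1)*7^1*67^( -1 ) * 79^1*229^1  =  506548/335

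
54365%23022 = 8321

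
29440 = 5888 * 5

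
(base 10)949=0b1110110101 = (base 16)3B5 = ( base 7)2524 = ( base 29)13l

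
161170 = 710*227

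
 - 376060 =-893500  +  517440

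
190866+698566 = 889432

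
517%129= 1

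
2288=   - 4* ( - 572 )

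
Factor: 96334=2^1*7^2  *983^1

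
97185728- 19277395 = 77908333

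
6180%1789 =813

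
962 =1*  962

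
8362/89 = 93 + 85/89 = 93.96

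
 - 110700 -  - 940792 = 830092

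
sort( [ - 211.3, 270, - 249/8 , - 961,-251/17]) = [ - 961, - 211.3, - 249/8, - 251/17, 270 ]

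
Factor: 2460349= 113^1*21773^1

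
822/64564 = 411/32282 = 0.01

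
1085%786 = 299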